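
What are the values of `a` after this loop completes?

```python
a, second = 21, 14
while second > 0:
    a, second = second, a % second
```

GCD of 21 and 14
`a` takes the values: 21 → 14 → 7

Answer: 7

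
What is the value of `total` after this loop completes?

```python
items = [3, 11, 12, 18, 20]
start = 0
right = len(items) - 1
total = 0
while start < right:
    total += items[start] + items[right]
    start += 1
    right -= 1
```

Sum of pairs from ends
`total` takes the values: 0 → 23 → 52

Answer: 52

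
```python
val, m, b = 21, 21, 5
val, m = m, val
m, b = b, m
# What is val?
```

Trace:
`val, m, b = 21, 21, 5` → val = 21; m = 21; b = 5
`val, m = m, val` → val = 21; m = 21
`m, b = b, m` → m = 5; b = 21
So val = 21

Answer: 21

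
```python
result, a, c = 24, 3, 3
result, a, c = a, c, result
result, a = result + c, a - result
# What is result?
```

Trace:
`result, a, c = 24, 3, 3` → result = 24; a = 3; c = 3
`result, a, c = a, c, result` → result = 3; a = 3; c = 24
`result, a = result + c, a - result` → result = 27; a = 0
So result = 27

Answer: 27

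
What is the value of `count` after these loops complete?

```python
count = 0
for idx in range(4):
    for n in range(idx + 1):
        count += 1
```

Triangle: 1 + 2 + ... + 4
`count` takes the values: 0 → 1 → 2 → 3 → 4 → 5 → 6 → 7 → 8 → 9 → 10

Answer: 10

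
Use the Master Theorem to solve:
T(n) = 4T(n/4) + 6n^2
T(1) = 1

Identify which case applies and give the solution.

a=4, b=4, f(n)=6n^2. log_4(4) = 1. Since c=2 > 1 and the regularity condition holds (4(n/4)^2 = (4/4^2)n^2 with 4/4^2 < 1), Case 3 applies: T(n) = Θ(f(n)) = O(n^2).

Answer: O(n^2) - Case 3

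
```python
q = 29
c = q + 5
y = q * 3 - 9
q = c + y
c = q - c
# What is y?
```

Trace:
`q = 29` → q = 29
`c = q + 5` → c = 34
`y = q * 3 - 9` → y = 78
`q = c + y` → q = 112
`c = q - c` → c = 78
So y = 78

Answer: 78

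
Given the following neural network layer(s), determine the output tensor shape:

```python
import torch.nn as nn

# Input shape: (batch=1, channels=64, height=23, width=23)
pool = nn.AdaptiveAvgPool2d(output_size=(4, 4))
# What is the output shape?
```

Input: (1, 64, 23, 23) -> Output: (1, 64, 4, 4)

Answer: (1, 64, 4, 4)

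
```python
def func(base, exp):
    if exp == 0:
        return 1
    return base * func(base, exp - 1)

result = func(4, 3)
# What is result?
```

func(4, 3) = 4 * 4 * 4 = 64

Answer: 64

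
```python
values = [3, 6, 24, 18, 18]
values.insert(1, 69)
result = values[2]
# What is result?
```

Trace:
`values = [3, 6, 24, 18, 18]` → values = [3, 6, 24, 18, 18]
`values.insert(1, 69)` → values = [3, 69, 6, 24, 18, 18]
`result = values[2]` → result = 6
So result = 6

Answer: 6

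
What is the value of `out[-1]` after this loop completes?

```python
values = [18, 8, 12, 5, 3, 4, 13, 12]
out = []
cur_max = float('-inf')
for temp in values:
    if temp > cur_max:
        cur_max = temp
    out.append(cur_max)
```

Running max ends at 18
`out` takes the values: [] → [18] → [18, 18] → [18, 18, 18] → [18, 18, 18, 18] → [18, 18, 18, 18, 18] → [18, 18, 18, 18, 18, 18] → [18, 18, 18, 18, 18, 18, 18] → [18, 18, 18, 18, 18, 18, 18, 18]
So `out[-1]` = 18

Answer: 18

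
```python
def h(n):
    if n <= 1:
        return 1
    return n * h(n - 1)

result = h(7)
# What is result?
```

h(7) = 7 * 6 * 5 * 4 * 3 * 2 * 1 = 5040

Answer: 5040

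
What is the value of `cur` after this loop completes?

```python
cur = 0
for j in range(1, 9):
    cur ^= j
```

XOR of 1 to 8
`cur` takes the values: 0 → 1 → 3 → 0 → 4 → 1 → 7 → 0 → 8

Answer: 8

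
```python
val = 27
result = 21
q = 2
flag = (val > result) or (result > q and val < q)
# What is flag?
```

Trace:
`val = 27` → val = 27
`result = 21` → result = 21
`q = 2` → q = 2
`flag = (val > result) or (result > q and val < q)` → flag = True
So flag = True

Answer: True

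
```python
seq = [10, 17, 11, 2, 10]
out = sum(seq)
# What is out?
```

Trace:
`seq = [10, 17, 11, 2, 10]` → seq = [10, 17, 11, 2, 10]
`out = sum(seq)` → out = 50
So out = 50

Answer: 50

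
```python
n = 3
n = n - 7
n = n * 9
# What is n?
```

Trace:
`n = 3` → n = 3
`n = n - 7` → n = -4
`n = n * 9` → n = -36
So n = -36

Answer: -36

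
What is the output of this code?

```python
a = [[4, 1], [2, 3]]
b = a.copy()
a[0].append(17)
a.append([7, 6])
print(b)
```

Key concept: shallow copy with nested lists.
Step by step:
`a = [[4, 1], [2, 3]]` → a = [[4, 1], [2, 3]]
`b = a.copy()` → b = [[4, 1], [2, 3]]
`a[0].append(17)` → a = [[4, 1, 17], [2, 3]]; b = [[4, 1, 17], [2, 3]]
`a.append([7, 6])` → a = [[4, 1, 17], [2, 3], [7, 6]]
`print(b)` → prints [[4, 1, 17], [2, 3]]

Answer: [[4, 1, 17], [2, 3]]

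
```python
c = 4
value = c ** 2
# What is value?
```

Trace:
`c = 4` → c = 4
`value = c ** 2` → value = 16
So value = 16

Answer: 16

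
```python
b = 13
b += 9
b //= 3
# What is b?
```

Trace:
`b = 13` → b = 13
`b += 9` → b = 22
`b //= 3` → b = 7
So b = 7

Answer: 7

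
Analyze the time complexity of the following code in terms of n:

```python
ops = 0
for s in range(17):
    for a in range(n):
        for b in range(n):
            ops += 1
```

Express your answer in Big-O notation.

Each loop level contributes: 1 × n × n. Multiplying the contributions gives O(n^2).

Answer: O(n^2)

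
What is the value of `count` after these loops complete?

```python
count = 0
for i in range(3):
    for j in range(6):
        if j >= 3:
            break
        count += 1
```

Inner breaks at 3, outer runs 3 times
`count` takes the values: 0 → 1 → 2 → 3 → 4 → 5 → 6 → 7 → 8 → 9

Answer: 9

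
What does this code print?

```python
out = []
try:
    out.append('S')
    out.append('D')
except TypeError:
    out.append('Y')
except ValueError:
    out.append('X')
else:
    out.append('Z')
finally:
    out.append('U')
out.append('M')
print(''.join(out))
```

Execution trace: 'S' (try body) → 'D' (try body, no exception) → 'Z' (else) → 'U' (finally) → 'M' (after the try/except). Output: SDZUM

Answer: SDZUM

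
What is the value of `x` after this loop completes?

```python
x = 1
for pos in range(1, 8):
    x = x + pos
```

Start at 1, add 1 through 7
`x` takes the values: 1 → 2 → 4 → 7 → 11 → 16 → 22 → 29

Answer: 29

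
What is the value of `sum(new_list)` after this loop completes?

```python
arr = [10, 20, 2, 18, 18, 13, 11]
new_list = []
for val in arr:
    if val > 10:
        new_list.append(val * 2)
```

Sum of doubled values > 10
`new_list` takes the values: [] → [40] → [40, 36] → [40, 36, 36] → [40, 36, 36, 26] → [40, 36, 36, 26, 22]
So `sum(new_list)` = 160

Answer: 160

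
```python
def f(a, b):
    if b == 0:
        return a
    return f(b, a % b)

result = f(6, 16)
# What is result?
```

f(6, 16) -> f(16, 6) -> f(6, 4) -> f(4, 2) -> f(2, 0) -> 2

Answer: 2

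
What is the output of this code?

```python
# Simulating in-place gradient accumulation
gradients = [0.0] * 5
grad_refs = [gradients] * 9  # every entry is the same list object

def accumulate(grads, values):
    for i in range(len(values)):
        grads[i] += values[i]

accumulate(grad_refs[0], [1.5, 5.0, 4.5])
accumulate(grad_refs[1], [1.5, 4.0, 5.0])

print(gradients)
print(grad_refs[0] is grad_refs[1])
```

Key concept: gradient accumulation aliasing.
Step by step:
`gradients = [0.0] * 5` → gradients = [0.0, 0.0, 0.0, 0.0, 0.0]
`grad_refs = [gradients] * 9` → grad_refs = [[0.0, 0.0, 0.0, 0.0, 0.0], [0.0, 0.0, 0.0, 0.0, 0.0], [0.0, 0.0, 0.0, 0.0, 0.0], [0.0, 0.0, 0.0, 0.0, 0.0], [0.0, 0.0, 0.0, 0.0, 0.0], [0.0, 0.0, 0.0, 0.0, 0.0], [0.0, 0.0, 0.0, 0.0, 0.0], [0.0, 0.0, 0.0, 0.0, 0.0], [0.0, 0.0, 0.0, 0.0, 0.0]]
`accumulate(grad_refs[0], [1.5, 5.0, 4.5])` → gradients = [1.5, 5.0, 4.5, 0.0, 0.0]; grad_refs = [[1.5, 5.0, 4.5, 0.0, 0.0], [1.5, 5.0, 4.5, 0.0, 0.0], [1.5, 5.0, 4.5, 0.0, 0.0], [1.5, 5.0, 4.5, 0.0, 0.0], [1.5, 5.0, 4.5, 0.0, 0.0], [1.5, 5.0, 4.5, 0.0, 0.0], [1.5, 5.0, 4.5, 0.0, 0.0], [1.5, 5.0, 4.5, 0.0, 0.0], [1.5, 5.0, 4.5, 0.0, 0.0]]
`accumulate(grad_refs[1], [1.5, 4.0, 5.0])` → gradients = [3.0, 9.0, 9.5, 0.0, 0.0]; grad_refs = [[3.0, 9.0, 9.5, 0.0, 0.0], [3.0, 9.0, 9.5, 0.0, 0.0], [3.0, 9.0, 9.5, 0.0, 0.0], [3.0, 9.0, 9.5, 0.0, 0.0], [3.0, 9.0, 9.5, 0.0, 0.0], [3.0, 9.0, 9.5, 0.0, 0.0], [3.0, 9.0, 9.5, 0.0, 0.0], [3.0, 9.0, 9.5, 0.0, 0.0], [3.0, 9.0, 9.5, 0.0, 0.0]]
`print(gradients)` → prints [3.0, 9.0, 9.5, 0.0, 0.0]
`print(grad_refs[0] is grad_refs[1])` → prints True

Answer:
[3.0, 9.0, 9.5, 0.0, 0.0]
True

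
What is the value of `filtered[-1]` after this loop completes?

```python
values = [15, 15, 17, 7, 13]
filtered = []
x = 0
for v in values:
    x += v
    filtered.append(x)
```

Cumulative sum ends at 67
`filtered` takes the values: [] → [15] → [15, 30] → [15, 30, 47] → [15, 30, 47, 54] → [15, 30, 47, 54, 67]
So `filtered[-1]` = 67

Answer: 67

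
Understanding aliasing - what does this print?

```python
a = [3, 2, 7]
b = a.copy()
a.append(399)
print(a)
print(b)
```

Key concept: list.copy() creates independent copy.
Step by step:
`a = [3, 2, 7]` → a = [3, 2, 7]
`b = a.copy()` → b = [3, 2, 7]
`a.append(399)` → a = [3, 2, 7, 399]
`print(a)` → prints [3, 2, 7, 399]
`print(b)` → prints [3, 2, 7]

Answer:
[3, 2, 7, 399]
[3, 2, 7]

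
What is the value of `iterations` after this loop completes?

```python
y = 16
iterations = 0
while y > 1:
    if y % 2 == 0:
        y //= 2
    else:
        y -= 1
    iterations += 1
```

Steps to reduce 16 to 1
`iterations` takes the values: 0 → 1 → 2 → 3 → 4

Answer: 4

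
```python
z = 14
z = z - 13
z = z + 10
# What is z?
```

Trace:
`z = 14` → z = 14
`z = z - 13` → z = 1
`z = z + 10` → z = 11
So z = 11

Answer: 11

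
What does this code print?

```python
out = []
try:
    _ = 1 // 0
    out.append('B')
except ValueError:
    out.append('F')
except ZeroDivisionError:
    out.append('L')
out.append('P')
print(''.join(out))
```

Execution trace: 'L' (except ZeroDivisionError) → 'P' (after the try/except). Output: LP

Answer: LP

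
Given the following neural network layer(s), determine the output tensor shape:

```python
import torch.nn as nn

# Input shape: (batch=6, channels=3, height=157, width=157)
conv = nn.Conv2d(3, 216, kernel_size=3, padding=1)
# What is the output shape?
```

Input: (6, 3, 157, 157) -> Output: (6, 216, 157, 157)

Answer: (6, 216, 157, 157)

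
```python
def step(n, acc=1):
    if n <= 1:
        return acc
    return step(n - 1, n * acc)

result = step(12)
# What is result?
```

Accumulator trace (n, acc): (12, 1) -> (11, 12) -> (10, 132) -> (9, 1320) -> (8, 11880) -> (7, 95040) -> (6, 665280) -> (5, 3991680) -> (4, 19958400) -> (3, 79833600) -> (2, 239500800) -> (1, 479001600) -> return 479001600

Answer: 479001600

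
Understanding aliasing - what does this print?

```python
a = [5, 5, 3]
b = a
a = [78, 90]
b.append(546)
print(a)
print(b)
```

Key concept: rebinding vs mutation: a is rebound to a new list, b still points at the original.
Step by step:
`a = [5, 5, 3]` → a = [5, 5, 3]
`b = a` → b = [5, 5, 3] (same object as a)
`a = [78, 90]` → a = [78, 90]
`b.append(546)` → b = [5, 5, 3, 546]
`print(a)` → prints [78, 90]
`print(b)` → prints [5, 5, 3, 546]

Answer:
[78, 90]
[5, 5, 3, 546]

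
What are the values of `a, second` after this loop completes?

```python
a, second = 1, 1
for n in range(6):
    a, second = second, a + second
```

Fibonacci: after 6 iterations
`a, second` takes the values: (1, 1) → (1, 2) → (2, 3) → (3, 5) → (5, 8) → (8, 13) → (13, 21)

Answer: 13, 21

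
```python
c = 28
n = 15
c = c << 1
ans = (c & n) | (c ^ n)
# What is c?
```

Trace:
`c = 28` → c = 28
`n = 15` → n = 15
`c = c << 1` → c = 56
`ans = (c & n) | (c ^ n)` → ans = 63
So c = 56

Answer: 56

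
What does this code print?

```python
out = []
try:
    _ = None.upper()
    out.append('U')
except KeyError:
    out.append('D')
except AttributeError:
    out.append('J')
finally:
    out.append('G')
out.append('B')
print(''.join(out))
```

Execution trace: 'J' (except AttributeError) → 'G' (finally) → 'B' (after the try/except). Output: JGB

Answer: JGB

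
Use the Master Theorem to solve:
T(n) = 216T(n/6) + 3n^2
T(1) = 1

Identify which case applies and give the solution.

a=216, b=6, f(n)=3n^2. log_6(216) = 3. Since c=2 < 3, Case 1 applies: T(n) = Θ(n^log_b(a)) = O(n^3).

Answer: O(n^3) - Case 1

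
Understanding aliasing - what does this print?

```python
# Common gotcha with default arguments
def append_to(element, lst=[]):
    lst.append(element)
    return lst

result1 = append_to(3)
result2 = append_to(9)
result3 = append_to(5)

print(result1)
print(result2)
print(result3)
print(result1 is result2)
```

Key concept: mutable default argument gotcha.
Step by step:
`result1 = append_to(3)` → result1 = [3]
`result2 = append_to(9)` → result1 = [3, 9] (same object as result2); result2 = [3, 9] (same object as result1)
`result3 = append_to(5)` → result1 = [3, 9, 5] (same object as result2, result3); result2 = [3, 9, 5] (same object as result1, result3); result3 = [3, 9, 5] (same object as result1, result2)
`print(result1)` → prints [3, 9, 5]
`print(result2)` → prints [3, 9, 5]
`print(result3)` → prints [3, 9, 5]
`print(result1 is result2)` → prints True

Answer:
[3, 9, 5]
[3, 9, 5]
[3, 9, 5]
True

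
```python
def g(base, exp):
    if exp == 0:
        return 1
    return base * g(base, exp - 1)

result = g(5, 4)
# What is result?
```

g(5, 4) = 5 * 5 * 5 * 5 = 625

Answer: 625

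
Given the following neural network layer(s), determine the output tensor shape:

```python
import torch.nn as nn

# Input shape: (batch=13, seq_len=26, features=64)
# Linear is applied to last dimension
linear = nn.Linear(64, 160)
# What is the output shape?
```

Input: (13, 26, 64) -> Output: (13, 26, 160)

Answer: (13, 26, 160)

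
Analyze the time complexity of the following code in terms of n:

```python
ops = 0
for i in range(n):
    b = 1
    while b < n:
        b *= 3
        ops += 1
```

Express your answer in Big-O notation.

Each loop level contributes: n × log n. Multiplying the contributions gives O(n log n).

Answer: O(n log n)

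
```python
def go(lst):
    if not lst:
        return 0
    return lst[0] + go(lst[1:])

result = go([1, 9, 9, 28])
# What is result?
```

1 + 9 + 9 + 28 + 0 = 47

Answer: 47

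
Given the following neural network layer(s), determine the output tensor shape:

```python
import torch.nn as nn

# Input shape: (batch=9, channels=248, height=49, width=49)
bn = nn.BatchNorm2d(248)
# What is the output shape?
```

Input: (9, 248, 49, 49) -> Output: (9, 248, 49, 49)

Answer: (9, 248, 49, 49)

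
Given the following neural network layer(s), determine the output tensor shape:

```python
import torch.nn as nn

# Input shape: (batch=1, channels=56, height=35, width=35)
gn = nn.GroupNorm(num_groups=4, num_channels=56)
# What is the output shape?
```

Input: (1, 56, 35, 35) -> Output: (1, 56, 35, 35)

Answer: (1, 56, 35, 35)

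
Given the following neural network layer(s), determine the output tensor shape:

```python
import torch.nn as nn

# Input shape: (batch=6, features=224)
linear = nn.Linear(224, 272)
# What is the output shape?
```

Input: (6, 224) -> Output: (6, 272)

Answer: (6, 272)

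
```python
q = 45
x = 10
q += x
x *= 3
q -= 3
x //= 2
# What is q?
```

Trace:
`q = 45` → q = 45
`x = 10` → x = 10
`q += x` → q = 55
`x *= 3` → x = 30
`q -= 3` → q = 52
`x //= 2` → x = 15
So q = 52

Answer: 52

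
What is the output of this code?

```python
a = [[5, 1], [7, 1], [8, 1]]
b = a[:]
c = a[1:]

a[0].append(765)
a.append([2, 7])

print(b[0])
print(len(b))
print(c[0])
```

Key concept: slice with nested mutation.
Step by step:
`a = [[5, 1], [7, 1], [8, 1]]` → a = [[5, 1], [7, 1], [8, 1]]
`b = a[:]` → b = [[5, 1], [7, 1], [8, 1]]
`c = a[1:]` → c = [[7, 1], [8, 1]]
`a[0].append(765)` → a = [[5, 1, 765], [7, 1], [8, 1]]; b = [[5, 1, 765], [7, 1], [8, 1]]
`a.append([2, 7])` → a = [[5, 1, 765], [7, 1], [8, 1], [2, 7]]
`print(b[0])` → prints [5, 1, 765]
`print(len(b))` → prints 3
`print(c[0])` → prints [7, 1]

Answer:
[5, 1, 765]
3
[7, 1]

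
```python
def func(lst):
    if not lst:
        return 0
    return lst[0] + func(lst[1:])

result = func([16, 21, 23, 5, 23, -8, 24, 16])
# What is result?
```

16 + 21 + 23 + 5 + 23 + (-8) + 24 + 16 + 0 = 120

Answer: 120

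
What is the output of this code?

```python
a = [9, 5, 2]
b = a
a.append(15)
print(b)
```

Key concept: basic list aliasing.
Step by step:
`a = [9, 5, 2]` → a = [9, 5, 2]
`b = a` → b = [9, 5, 2] (same object as a)
`a.append(15)` → a = [9, 5, 2, 15] (same object as b); b = [9, 5, 2, 15] (same object as a)
`print(b)` → prints [9, 5, 2, 15]

Answer: [9, 5, 2, 15]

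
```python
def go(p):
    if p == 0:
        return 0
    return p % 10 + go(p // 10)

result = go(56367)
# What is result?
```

Sum of digits of 56367: 7 + 6 + 3 + 6 + 5 = 27

Answer: 27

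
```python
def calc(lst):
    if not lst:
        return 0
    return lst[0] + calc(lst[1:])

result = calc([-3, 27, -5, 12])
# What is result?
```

(-3) + 27 + (-5) + 12 + 0 = 31

Answer: 31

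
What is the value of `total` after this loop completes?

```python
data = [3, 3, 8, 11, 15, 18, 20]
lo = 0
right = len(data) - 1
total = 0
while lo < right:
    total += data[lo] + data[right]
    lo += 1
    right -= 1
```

Sum of pairs from ends
`total` takes the values: 0 → 23 → 44 → 67

Answer: 67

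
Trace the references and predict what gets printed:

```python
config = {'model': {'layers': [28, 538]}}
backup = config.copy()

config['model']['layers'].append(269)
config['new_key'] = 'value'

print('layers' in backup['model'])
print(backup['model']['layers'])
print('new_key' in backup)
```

Key concept: shallow copy gotcha with nested dict.
Step by step:
`config = {'model': {'layers': [28, 538]}}` → config = {'model': {'layers': [28, 538]}}
`backup = config.copy()` → backup = {'model': {'layers': [28, 538]}}
`config['model']['layers'].append(269)` → config = {'model': {'layers': [28, 538, 269]}}; backup = {'model': {'layers': [28, 538, 269]}}
`config['new_key'] = 'value'` → config = {'model': {'layers': [28, 538, 269]}, 'new_key': 'value'}
`print('layers' in backup['model'])` → prints True
`print(backup['model']['layers'])` → prints [28, 538, 269]
`print('new_key' in backup)` → prints False

Answer:
True
[28, 538, 269]
False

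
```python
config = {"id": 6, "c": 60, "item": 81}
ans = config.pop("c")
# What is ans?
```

Trace:
`config = {"id": 6, "c": 60, "item": 81}` → config = {'id': 6, 'c': 60, 'item': 81}
`ans = config.pop("c")` → config = {'id': 6, 'item': 81}; ans = 60
So ans = 60

Answer: 60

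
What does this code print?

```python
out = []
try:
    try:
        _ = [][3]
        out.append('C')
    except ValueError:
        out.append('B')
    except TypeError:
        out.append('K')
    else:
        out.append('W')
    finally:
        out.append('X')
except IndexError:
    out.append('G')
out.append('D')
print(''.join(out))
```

Execution trace: 'X' (inner finally) → 'G' (outer except IndexError) → 'D' (after the try/except). Output: XGD

Answer: XGD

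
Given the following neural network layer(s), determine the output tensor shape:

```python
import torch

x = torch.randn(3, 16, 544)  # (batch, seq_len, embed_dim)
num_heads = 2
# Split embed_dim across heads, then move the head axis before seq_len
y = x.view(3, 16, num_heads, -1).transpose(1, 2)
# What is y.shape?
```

Input: (3, 16, 544) -> head_dim = 544 // 2 = 272; after view: (3, 16, 2, 272) -> after transpose(1, 2): (3, 2, 16, 272) -> Output: (3, 2, 16, 272)

Answer: (3, 2, 16, 272)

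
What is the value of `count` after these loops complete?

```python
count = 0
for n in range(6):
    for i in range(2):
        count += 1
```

6 * 2 = 12
`count` takes the values: 0 → 1 → 2 → 3 → 4 → 5 → 6 → 7 → 8 → 9 → 10 → 11 → 12

Answer: 12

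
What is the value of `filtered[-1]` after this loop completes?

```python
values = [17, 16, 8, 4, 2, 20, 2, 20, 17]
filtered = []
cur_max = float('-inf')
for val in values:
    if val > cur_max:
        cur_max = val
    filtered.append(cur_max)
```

Running max ends at 20
`filtered` takes the values: [] → [17] → [17, 17] → [17, 17, 17] → [17, 17, 17, 17] → [17, 17, 17, 17, 17] → [17, 17, 17, 17, 17, 20] → [17, 17, 17, 17, 17, 20, 20] → [17, 17, 17, 17, 17, 20, 20, 20] → [17, 17, 17, 17, 17, 20, 20, 20, 20]
So `filtered[-1]` = 20

Answer: 20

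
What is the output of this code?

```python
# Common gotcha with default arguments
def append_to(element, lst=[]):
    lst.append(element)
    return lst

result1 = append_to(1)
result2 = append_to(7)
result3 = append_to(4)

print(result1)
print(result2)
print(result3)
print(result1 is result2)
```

Key concept: mutable default argument gotcha.
Step by step:
`result1 = append_to(1)` → result1 = [1]
`result2 = append_to(7)` → result1 = [1, 7] (same object as result2); result2 = [1, 7] (same object as result1)
`result3 = append_to(4)` → result1 = [1, 7, 4] (same object as result2, result3); result2 = [1, 7, 4] (same object as result1, result3); result3 = [1, 7, 4] (same object as result1, result2)
`print(result1)` → prints [1, 7, 4]
`print(result2)` → prints [1, 7, 4]
`print(result3)` → prints [1, 7, 4]
`print(result1 is result2)` → prints True

Answer:
[1, 7, 4]
[1, 7, 4]
[1, 7, 4]
True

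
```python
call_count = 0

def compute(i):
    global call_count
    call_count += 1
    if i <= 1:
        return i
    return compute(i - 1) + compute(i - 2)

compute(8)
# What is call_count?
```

Calls(i) = 1 + Calls(i-1) + Calls(i-2); Calls(0)=Calls(1)=1. For i=8 this gives 67.

Answer: 67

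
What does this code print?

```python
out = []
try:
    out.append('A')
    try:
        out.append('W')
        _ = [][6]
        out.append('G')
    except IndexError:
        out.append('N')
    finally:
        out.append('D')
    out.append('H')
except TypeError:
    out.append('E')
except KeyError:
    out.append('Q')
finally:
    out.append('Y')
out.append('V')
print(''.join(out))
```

Execution trace: 'A' (try body) → 'W' (inner try body) → 'N' (inner except IndexError) → 'D' (inner finally) → 'H' (try body, no exception) → 'Y' (finally) → 'V' (after the try/except). Output: AWNDHYV

Answer: AWNDHYV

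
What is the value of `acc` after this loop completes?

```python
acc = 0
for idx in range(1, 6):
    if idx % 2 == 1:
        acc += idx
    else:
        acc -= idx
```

Add odd, subtract even
`acc` takes the values: 0 → 1 → -1 → 2 → -2 → 3

Answer: 3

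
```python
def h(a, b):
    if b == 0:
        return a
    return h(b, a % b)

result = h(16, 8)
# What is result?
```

h(16, 8) -> h(8, 0) -> 8

Answer: 8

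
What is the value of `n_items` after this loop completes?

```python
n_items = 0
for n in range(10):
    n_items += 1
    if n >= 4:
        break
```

Loop breaks when n reaches 4, n_items is 5
`n_items` takes the values: 0 → 1 → 2 → 3 → 4 → 5

Answer: 5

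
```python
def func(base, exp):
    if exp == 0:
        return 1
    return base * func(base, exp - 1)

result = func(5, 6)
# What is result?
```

func(5, 6) = 5 * 5 * 5 * 5 * 5 * 5 = 15625

Answer: 15625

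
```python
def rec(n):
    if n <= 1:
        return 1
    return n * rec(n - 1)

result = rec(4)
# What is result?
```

rec(4) = 4 * 3 * 2 * 1 = 24

Answer: 24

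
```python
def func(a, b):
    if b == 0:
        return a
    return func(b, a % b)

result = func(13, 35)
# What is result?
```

func(13, 35) -> func(35, 13) -> func(13, 9) -> func(9, 4) -> func(4, 1) -> func(1, 0) -> 1

Answer: 1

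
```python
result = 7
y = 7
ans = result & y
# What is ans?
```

Trace:
`result = 7` → result = 7
`y = 7` → y = 7
`ans = result & y` → ans = 7
So ans = 7

Answer: 7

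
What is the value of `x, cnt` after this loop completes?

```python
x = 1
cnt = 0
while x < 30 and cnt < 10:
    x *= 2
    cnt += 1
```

Double until >= 30 or 10 iterations
`x, cnt` takes the values: (1, 0) → (2, 0) → (2, 1) → (4, 1) → (4, 2) → (8, 2) → (8, 3) → (16, 3) → (16, 4) → (32, 4) → (32, 5)

Answer: 32, 5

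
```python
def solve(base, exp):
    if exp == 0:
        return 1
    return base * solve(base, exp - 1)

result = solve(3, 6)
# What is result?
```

solve(3, 6) = 3 * 3 * 3 * 3 * 3 * 3 = 729

Answer: 729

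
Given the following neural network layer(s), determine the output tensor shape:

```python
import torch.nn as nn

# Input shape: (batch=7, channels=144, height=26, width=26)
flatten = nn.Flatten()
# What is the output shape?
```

Input: (7, 144, 26, 26) -> Output: (7, 97344)

Answer: (7, 97344)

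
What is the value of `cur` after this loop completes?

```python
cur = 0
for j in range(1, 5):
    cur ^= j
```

XOR of 1 to 4
`cur` takes the values: 0 → 1 → 3 → 0 → 4

Answer: 4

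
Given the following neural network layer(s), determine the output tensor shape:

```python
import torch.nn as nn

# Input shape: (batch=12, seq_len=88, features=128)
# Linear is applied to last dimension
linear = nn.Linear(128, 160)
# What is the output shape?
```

Input: (12, 88, 128) -> Output: (12, 88, 160)

Answer: (12, 88, 160)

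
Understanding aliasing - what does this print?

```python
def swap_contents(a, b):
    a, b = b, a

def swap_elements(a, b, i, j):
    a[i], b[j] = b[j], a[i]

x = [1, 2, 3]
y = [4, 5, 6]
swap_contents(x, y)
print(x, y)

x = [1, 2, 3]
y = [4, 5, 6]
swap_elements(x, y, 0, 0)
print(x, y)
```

Key concept: parameter rebinding vs mutation.
Step by step:
`x = [1, 2, 3]` → x = [1, 2, 3]
`y = [4, 5, 6]` → y = [4, 5, 6]
`swap_contents(x, y)` → no visible change to tracked variables
`print(x, y)` → prints [1, 2, 3] [4, 5, 6]
`x = [1, 2, 3]` → x = [1, 2, 3]
`y = [4, 5, 6]` → y = [4, 5, 6]
`swap_elements(x, y, 0, 0)` → x = [4, 2, 3]; y = [1, 5, 6]
`print(x, y)` → prints [4, 2, 3] [1, 5, 6]

Answer:
[1, 2, 3] [4, 5, 6]
[4, 2, 3] [1, 5, 6]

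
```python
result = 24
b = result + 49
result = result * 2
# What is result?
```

Trace:
`result = 24` → result = 24
`b = result + 49` → b = 73
`result = result * 2` → result = 48
So result = 48

Answer: 48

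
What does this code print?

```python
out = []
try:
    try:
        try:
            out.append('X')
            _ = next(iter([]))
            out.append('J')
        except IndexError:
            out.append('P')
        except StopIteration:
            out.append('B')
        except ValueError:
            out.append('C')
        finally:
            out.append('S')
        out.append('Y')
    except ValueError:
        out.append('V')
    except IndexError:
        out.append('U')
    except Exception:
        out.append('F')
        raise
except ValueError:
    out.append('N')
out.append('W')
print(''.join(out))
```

Execution trace: 'X' (inner try body) → 'B' (inner except StopIteration) → 'S' (inner finally) → 'Y' (try body, no exception) → 'W' (after the try/except). Output: XBSYW

Answer: XBSYW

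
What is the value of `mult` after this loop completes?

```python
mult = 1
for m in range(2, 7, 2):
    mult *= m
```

Product of even numbers 2 to 6
`mult` takes the values: 1 → 2 → 8 → 48

Answer: 48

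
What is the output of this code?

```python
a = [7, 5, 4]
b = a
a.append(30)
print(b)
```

Key concept: basic list aliasing.
Step by step:
`a = [7, 5, 4]` → a = [7, 5, 4]
`b = a` → b = [7, 5, 4] (same object as a)
`a.append(30)` → a = [7, 5, 4, 30] (same object as b); b = [7, 5, 4, 30] (same object as a)
`print(b)` → prints [7, 5, 4, 30]

Answer: [7, 5, 4, 30]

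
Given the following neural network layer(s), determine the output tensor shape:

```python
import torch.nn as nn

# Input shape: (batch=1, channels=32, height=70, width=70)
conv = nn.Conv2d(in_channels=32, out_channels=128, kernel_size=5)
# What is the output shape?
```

Input: (1, 32, 70, 70) -> Output: (1, 128, 66, 66)

Answer: (1, 128, 66, 66)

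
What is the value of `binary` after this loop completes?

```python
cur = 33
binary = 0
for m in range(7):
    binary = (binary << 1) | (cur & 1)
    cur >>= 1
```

Reverse lowest 7 bits of 33
`binary` takes the values: 0 → 1 → 2 → 4 → 8 → 16 → 33 → 66

Answer: 66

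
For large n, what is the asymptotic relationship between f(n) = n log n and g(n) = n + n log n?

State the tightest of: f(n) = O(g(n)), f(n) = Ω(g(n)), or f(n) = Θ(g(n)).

n log n vs n + n log n: f(n) = Θ(g(n)) — they are asymptotically equivalent (the n term is dominated).

Answer: f(n) = Θ(g(n)) — they are asymptotically equivalent (the n term is dominated).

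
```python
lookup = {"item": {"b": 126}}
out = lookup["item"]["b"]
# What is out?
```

Trace:
`lookup = {"item": {"b": 126}}` → lookup = {'item': {'b': 126}}
`out = lookup["item"]["b"]` → out = 126
So out = 126

Answer: 126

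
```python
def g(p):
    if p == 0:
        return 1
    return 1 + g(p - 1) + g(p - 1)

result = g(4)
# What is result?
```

g(p) = 1 + 2·g(p-1), g(0)=1. Closed form: (1+1)·2^4 - 1 = 31.

Answer: 31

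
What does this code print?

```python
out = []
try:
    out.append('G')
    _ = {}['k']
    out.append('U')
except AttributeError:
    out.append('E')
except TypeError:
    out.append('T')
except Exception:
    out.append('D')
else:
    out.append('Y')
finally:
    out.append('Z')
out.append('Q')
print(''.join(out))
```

Execution trace: 'G' (try body) → 'D' (except Exception) → 'Z' (finally) → 'Q' (after the try/except). Output: GDZQ

Answer: GDZQ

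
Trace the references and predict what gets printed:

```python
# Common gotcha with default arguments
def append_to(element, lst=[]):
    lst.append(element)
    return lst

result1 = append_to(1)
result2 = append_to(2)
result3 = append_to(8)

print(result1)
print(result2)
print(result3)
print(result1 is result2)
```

Key concept: mutable default argument gotcha.
Step by step:
`result1 = append_to(1)` → result1 = [1]
`result2 = append_to(2)` → result1 = [1, 2] (same object as result2); result2 = [1, 2] (same object as result1)
`result3 = append_to(8)` → result1 = [1, 2, 8] (same object as result2, result3); result2 = [1, 2, 8] (same object as result1, result3); result3 = [1, 2, 8] (same object as result1, result2)
`print(result1)` → prints [1, 2, 8]
`print(result2)` → prints [1, 2, 8]
`print(result3)` → prints [1, 2, 8]
`print(result1 is result2)` → prints True

Answer:
[1, 2, 8]
[1, 2, 8]
[1, 2, 8]
True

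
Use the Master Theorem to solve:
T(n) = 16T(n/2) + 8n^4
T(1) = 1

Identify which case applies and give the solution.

a=16, b=2, f(n)=8n^4. log_2(16) = 4. Since c=4 = 4, Case 2 applies: T(n) = Θ(n^log_b(a) · log n) = O(n^4 log n).

Answer: O(n^4 log n) - Case 2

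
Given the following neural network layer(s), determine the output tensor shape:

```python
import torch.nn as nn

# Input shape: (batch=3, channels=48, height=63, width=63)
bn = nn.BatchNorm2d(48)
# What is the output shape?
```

Input: (3, 48, 63, 63) -> Output: (3, 48, 63, 63)

Answer: (3, 48, 63, 63)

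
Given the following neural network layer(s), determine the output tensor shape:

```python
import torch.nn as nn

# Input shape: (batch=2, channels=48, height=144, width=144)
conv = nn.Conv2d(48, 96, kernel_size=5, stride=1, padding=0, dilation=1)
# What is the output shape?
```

Input: (2, 48, 144, 144) -> Output: (2, 96, 140, 140)

Answer: (2, 96, 140, 140)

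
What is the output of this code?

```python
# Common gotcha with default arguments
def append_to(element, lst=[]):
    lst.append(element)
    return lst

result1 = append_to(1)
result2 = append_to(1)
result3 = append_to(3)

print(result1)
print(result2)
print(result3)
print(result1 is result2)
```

Key concept: mutable default argument gotcha.
Step by step:
`result1 = append_to(1)` → result1 = [1]
`result2 = append_to(1)` → result1 = [1, 1] (same object as result2); result2 = [1, 1] (same object as result1)
`result3 = append_to(3)` → result1 = [1, 1, 3] (same object as result2, result3); result2 = [1, 1, 3] (same object as result1, result3); result3 = [1, 1, 3] (same object as result1, result2)
`print(result1)` → prints [1, 1, 3]
`print(result2)` → prints [1, 1, 3]
`print(result3)` → prints [1, 1, 3]
`print(result1 is result2)` → prints True

Answer:
[1, 1, 3]
[1, 1, 3]
[1, 1, 3]
True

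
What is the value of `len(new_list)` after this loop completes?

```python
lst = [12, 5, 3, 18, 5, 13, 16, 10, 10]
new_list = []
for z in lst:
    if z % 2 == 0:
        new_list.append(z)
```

Count even numbers in [12, 5, 3, 18, 5, 13, 16, 10, 10]
`new_list` takes the values: [] → [12] → [12, 18] → [12, 18, 16] → [12, 18, 16, 10] → [12, 18, 16, 10, 10]
So `len(new_list)` = 5

Answer: 5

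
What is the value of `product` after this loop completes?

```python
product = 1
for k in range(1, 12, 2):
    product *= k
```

Product of 1, 3, 5, ... up to 11
`product` takes the values: 1 → 3 → 15 → 105 → 945 → 10395

Answer: 10395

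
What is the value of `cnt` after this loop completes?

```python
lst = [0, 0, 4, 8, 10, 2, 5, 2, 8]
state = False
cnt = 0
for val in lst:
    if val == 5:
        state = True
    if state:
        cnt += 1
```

Count elements after first 5 in [0, 0, 4, 8, 10, 2, 5, 2, 8]
`cnt` takes the values: 0 → 1 → 2 → 3

Answer: 3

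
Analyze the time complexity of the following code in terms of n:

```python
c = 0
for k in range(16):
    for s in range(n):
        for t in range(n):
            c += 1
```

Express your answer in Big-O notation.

Each loop level contributes: 1 × n × n. Multiplying the contributions gives O(n^2).

Answer: O(n^2)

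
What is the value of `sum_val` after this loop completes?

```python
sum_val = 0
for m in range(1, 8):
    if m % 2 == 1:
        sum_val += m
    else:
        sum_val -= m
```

Add odd, subtract even
`sum_val` takes the values: 0 → 1 → -1 → 2 → -2 → 3 → -3 → 4

Answer: 4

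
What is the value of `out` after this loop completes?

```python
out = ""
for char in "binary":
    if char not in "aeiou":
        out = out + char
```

Remove vowels from 'binary'
`out` takes the values: "" → "b" → "bn" → "bnr" → "bnry"

Answer: "bnry"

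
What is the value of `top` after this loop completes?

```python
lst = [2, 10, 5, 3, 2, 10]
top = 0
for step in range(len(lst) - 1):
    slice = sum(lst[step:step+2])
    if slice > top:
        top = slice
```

Max sum of 2-element window in [2, 10, 5, 3, 2, 10]
`top` takes the values: 0 → 12 → 15

Answer: 15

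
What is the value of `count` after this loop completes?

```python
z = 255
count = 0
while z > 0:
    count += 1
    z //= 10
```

Count digits by repeated division by 10
`count` takes the values: 0 → 1 → 2 → 3

Answer: 3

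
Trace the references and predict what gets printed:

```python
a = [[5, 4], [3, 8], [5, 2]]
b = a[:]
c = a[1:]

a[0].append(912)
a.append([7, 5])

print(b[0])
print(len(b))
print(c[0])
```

Key concept: slice with nested mutation.
Step by step:
`a = [[5, 4], [3, 8], [5, 2]]` → a = [[5, 4], [3, 8], [5, 2]]
`b = a[:]` → b = [[5, 4], [3, 8], [5, 2]]
`c = a[1:]` → c = [[3, 8], [5, 2]]
`a[0].append(912)` → a = [[5, 4, 912], [3, 8], [5, 2]]; b = [[5, 4, 912], [3, 8], [5, 2]]
`a.append([7, 5])` → a = [[5, 4, 912], [3, 8], [5, 2], [7, 5]]
`print(b[0])` → prints [5, 4, 912]
`print(len(b))` → prints 3
`print(c[0])` → prints [3, 8]

Answer:
[5, 4, 912]
3
[3, 8]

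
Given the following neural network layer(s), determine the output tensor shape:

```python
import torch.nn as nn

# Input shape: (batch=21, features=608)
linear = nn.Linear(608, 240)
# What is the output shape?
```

Input: (21, 608) -> Output: (21, 240)

Answer: (21, 240)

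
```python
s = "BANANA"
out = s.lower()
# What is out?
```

Trace:
`s = "BANANA"` → s = 'BANANA'
`out = s.lower()` → out = 'banana'
So out = 'banana'

Answer: 'banana'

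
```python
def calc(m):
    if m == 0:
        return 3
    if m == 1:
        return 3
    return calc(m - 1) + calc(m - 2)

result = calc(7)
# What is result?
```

Build up from base cases: calc(0)=3, calc(1)=3, calc(2)=6, calc(3)=9, calc(4)=15, calc(5)=24, calc(6)=39, ..., calc(7)=63

Answer: 63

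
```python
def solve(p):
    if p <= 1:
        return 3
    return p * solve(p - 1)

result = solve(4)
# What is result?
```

solve(4) = 4 * 3 * 2 * 3 = 72

Answer: 72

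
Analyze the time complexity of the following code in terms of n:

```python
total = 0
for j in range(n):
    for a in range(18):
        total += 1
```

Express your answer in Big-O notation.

Each loop level contributes: n × 1. Multiplying the contributions gives O(n).

Answer: O(n)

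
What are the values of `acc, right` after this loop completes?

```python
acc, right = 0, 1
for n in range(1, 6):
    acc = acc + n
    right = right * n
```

Sum and factorial of 1 to 5
`acc, right` takes the values: (0, 1) → (1, 1) → (3, 1) → (3, 2) → (6, 2) → (6, 6) → (10, 6) → (10, 24) → (15, 24) → (15, 120)

Answer: 15, 120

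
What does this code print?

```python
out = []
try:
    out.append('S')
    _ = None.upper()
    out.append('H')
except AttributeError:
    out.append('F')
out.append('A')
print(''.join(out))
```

Execution trace: 'S' (try body) → 'F' (except AttributeError) → 'A' (after the try/except). Output: SFA

Answer: SFA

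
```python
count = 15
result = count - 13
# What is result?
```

Trace:
`count = 15` → count = 15
`result = count - 13` → result = 2
So result = 2

Answer: 2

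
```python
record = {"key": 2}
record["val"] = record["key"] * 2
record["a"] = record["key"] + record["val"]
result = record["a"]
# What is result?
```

Trace:
`record = {"key": 2}` → record = {'key': 2}
`record["val"] = record["key"] * 2` → record = {'key': 2, 'val': 4}
`record["a"] = record["key"] + record["val"]` → record = {'key': 2, 'val': 4, 'a': 6}
`result = record["a"]` → result = 6
So result = 6

Answer: 6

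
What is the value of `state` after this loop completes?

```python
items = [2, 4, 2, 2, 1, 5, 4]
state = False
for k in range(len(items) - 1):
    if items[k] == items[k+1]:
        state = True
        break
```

Check consecutive duplicates in [2, 4, 2, 2, 1, 5, 4]
`state` takes the values: False → True

Answer: True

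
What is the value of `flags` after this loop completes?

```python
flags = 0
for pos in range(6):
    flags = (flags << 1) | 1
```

Build 6 consecutive 1-bits: 0b111111
`flags` takes the values: 0 → 1 → 3 → 7 → 15 → 31 → 63

Answer: 63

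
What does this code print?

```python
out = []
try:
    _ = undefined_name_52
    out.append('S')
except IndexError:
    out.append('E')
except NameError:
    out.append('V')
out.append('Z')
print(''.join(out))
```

Execution trace: 'V' (except NameError) → 'Z' (after the try/except). Output: VZ

Answer: VZ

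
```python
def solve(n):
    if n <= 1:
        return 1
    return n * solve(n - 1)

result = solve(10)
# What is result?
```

solve(10) = 10 * 9 * 8 * 7 * 6 * 5 * 4 * 3 * 2 * 1 = 3628800

Answer: 3628800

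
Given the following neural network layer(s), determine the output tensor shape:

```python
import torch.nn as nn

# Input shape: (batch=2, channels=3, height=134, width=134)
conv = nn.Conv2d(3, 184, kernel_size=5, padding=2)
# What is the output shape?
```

Input: (2, 3, 134, 134) -> Output: (2, 184, 134, 134)

Answer: (2, 184, 134, 134)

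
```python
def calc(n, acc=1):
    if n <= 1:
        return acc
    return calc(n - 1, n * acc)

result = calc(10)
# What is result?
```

Accumulator trace (n, acc): (10, 1) -> (9, 10) -> (8, 90) -> (7, 720) -> (6, 5040) -> (5, 30240) -> (4, 151200) -> (3, 604800) -> (2, 1814400) -> (1, 3628800) -> return 3628800

Answer: 3628800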